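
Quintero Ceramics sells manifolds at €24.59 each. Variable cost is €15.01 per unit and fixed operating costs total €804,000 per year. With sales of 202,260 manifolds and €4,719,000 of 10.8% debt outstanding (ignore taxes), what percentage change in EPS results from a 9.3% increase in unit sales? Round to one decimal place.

+28.9%

Contribution at this volume is 202,260 × €9.58 = €1,937,650.80.
Operating income = contribution − fixed costs = €1,937,650.80 − €804,000 = €1,133,650.80.
Interest = €509,652.00, so EBIT − I = €623,998.80.
DCL = total CM / (EBIT − I) = €1,937,650.80 / €623,998.80 = 3.1052.
EPS therefore changes by 3.1052 × (+9.3%) = +28.9%.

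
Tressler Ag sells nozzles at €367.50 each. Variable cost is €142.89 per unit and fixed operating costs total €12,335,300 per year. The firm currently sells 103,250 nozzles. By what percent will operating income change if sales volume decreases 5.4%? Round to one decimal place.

At 103,250 units, contribution = 103,250 × €224.61 = €23,190,982.50.
EBIT = €23,190,982.50 − €12,335,300 = €10,855,682.50.
Degree of operating leverage = €23,190,982.50 / €10,855,682.50 = 2.1363.
So EBIT moves 2.1363 × (-5.4%) = -11.5%.

-11.5%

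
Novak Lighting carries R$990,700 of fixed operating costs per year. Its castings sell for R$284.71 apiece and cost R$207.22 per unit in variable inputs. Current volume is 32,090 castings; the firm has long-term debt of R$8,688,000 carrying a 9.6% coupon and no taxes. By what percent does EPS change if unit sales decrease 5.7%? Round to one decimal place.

-21.4%

Contribution at this volume is 32,090 × R$77.49 = R$2,486,654.10.
Operating income = contribution − fixed costs = R$2,486,654.10 − R$990,700 = R$1,495,954.10.
After interest of R$834,048.00, pre-tax earnings = R$661,906.10.
Degree of combined leverage = contribution ÷ (EBIT − I) = R$2,486,654.10 ÷ R$661,906.10 = 3.7568.
EPS therefore changes by 3.7568 × (-5.7%) = -21.4%.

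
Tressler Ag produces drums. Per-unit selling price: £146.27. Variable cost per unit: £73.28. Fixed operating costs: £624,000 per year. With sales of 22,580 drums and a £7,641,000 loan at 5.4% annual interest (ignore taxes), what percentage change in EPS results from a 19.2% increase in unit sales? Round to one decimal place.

+51.7%

Contribution at this volume is 22,580 × £72.99 = £1,648,114.20.
Subtracting fixed costs: EBIT = £1,648,114.20 − £624,000 = £1,024,114.20.
Interest = £412,614.00, so EBIT − I = £611,500.20.
DCL = total CM / (EBIT − I) = £1,648,114.20 / £611,500.20 = 2.6952.
EPS therefore changes by 2.6952 × (+19.2%) = +51.7%.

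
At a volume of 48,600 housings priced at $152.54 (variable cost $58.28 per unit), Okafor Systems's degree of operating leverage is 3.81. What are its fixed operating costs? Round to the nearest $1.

Total contribution margin = 48,600 × $94.26 = $4,581,036.00.
Since DOL = CM ÷ EBIT, EBIT = $4,581,036.00 ÷ 3.81 = $1,202,371.65.
Fixed costs = CM − EBIT = $4,581,036.00 − $1,202,371.65 = $3,378,664.

$3,378,664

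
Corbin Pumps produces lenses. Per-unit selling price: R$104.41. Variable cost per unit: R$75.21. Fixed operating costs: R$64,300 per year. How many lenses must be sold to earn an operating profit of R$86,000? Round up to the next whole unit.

5,148 lenses

Unit CM = price − variable cost = R$104.41 − R$75.21 = R$29.20.
Required volume = (fixed costs + target profit) ÷ CM = (R$64,300 + R$86,000) ÷ R$29.20 = 5,147.26, so 5,148 lenses.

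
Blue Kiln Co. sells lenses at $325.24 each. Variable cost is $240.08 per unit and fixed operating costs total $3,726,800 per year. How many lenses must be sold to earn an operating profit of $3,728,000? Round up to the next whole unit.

Unit CM = price − variable cost = $325.24 − $240.08 = $85.16.
Required volume = (fixed costs + target profit) ÷ CM = ($3,726,800 + $3,728,000) ÷ $85.16 = 87,538.75, so 87,539 lenses.

87,539 lenses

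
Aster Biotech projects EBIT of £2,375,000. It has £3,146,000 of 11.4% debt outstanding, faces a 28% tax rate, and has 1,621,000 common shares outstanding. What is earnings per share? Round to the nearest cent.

Pre-tax income = £2,375,000 − £358,644.00 = £2,016,356.00.
Net income = £2,016,356.00 × (1 − 0.28) = £1,451,776.32.
EPS = £1,451,776.32 ÷ 1,621,000 = £0.90.

£0.90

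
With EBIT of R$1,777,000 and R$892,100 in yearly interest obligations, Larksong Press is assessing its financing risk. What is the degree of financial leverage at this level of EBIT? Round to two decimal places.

Interest = R$892,100.00.
Degree of financial leverage = EBIT / (EBIT − interest) = R$1,777,000 / R$884,900.00 = 2.0081.

2.01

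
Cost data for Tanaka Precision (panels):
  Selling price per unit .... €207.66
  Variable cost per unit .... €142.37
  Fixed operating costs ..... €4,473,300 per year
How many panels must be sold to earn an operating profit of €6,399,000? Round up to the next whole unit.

Contribution margin per unit = €207.66 − €142.37 = €65.29.
Required volume = (fixed costs + target profit) ÷ CM = (€4,473,300 + €6,399,000) ÷ €65.29 = 166,523.20, so 166,524 panels.

166,524 panels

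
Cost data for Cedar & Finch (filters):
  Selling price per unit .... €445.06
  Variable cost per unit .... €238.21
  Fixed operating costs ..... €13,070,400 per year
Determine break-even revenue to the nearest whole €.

€28,122,370

CM per unit = €445.06 − €238.21 = €206.85; CM ratio = €206.85 / €445.06 = 0.4648.
Break-even revenue = fixed costs × price ÷ CM = €13,070,400 × €445.06 ÷ €206.85 = €28,122,370.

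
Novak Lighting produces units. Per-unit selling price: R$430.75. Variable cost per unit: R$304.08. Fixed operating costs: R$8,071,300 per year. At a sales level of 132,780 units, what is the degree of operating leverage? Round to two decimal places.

At 132,780 units, contribution = 132,780 × R$126.67 = R$16,819,242.60.
Subtracting fixed costs: EBIT = R$16,819,242.60 − R$8,071,300 = R$8,747,942.60.
DOL = contribution ÷ EBIT = R$16,819,242.60 ÷ R$8,747,942.60 = 1.9227.

1.92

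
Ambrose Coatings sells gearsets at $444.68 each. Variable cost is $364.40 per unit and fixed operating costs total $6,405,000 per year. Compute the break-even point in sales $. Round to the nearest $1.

$35,478,019

CM per unit = $444.68 − $364.40 = $80.28; CM ratio = $80.28 / $444.68 = 0.1805.
Break-even sales = FC ÷ CM ratio = $6,405,000 × $444.68 / $80.28 = $35,478,019.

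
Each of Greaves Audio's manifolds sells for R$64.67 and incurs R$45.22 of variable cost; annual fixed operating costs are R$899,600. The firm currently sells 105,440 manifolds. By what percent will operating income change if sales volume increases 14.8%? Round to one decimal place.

+26.4%

At 105,440 units, contribution = 105,440 × R$19.45 = R$2,050,808.00.
Operating income = contribution − fixed costs = R$2,050,808.00 − R$899,600 = R$1,151,208.00.
So DOL = total CM / EBIT = R$2,050,808.00 / R$1,151,208.00 = 1.7814.
%ΔEBIT = DOL × %ΔSales = 1.7814 × +14.8% = +26.4%.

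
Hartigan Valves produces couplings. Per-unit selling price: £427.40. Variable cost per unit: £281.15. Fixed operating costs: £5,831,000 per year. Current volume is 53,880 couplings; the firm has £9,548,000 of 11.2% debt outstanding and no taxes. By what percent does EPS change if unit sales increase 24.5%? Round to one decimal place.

+197.1%

Total contribution margin = 53,880 × £146.25 = £7,879,950.00.
EBIT = £7,879,950.00 − £5,831,000 = £2,048,950.00.
Interest = £1,069,376.00, so EBIT − I = £979,574.00.
DCL = total CM / (EBIT − I) = £7,879,950.00 / £979,574.00 = 8.0443.
%ΔEPS = DCL × %ΔSales = 8.0443 × +24.5% = +197.1%.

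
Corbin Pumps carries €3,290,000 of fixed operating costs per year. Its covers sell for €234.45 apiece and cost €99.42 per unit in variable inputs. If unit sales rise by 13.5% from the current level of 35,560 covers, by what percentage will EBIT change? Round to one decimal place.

+42.9%

Total contribution margin = 35,560 × €135.03 = €4,801,666.80.
EBIT = €4,801,666.80 − €3,290,000 = €1,511,666.80.
Degree of operating leverage = €4,801,666.80 / €1,511,666.80 = 3.1764.
%ΔEBIT = DOL × %ΔSales = 3.1764 × +13.5% = +42.9%.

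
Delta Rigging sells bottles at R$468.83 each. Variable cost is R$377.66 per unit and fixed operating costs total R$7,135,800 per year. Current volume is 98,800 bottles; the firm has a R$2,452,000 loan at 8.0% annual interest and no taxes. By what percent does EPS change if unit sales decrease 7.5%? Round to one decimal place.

-40.3%

Total contribution margin = 98,800 × R$91.17 = R$9,007,596.00.
Subtracting fixed costs: EBIT = R$9,007,596.00 − R$7,135,800 = R$1,871,796.00.
After interest of R$196,160.00, pre-tax earnings = R$1,675,636.00.
DCL = total CM / (EBIT − I) = R$9,007,596.00 / R$1,675,636.00 = 5.3756.
EPS therefore changes by 5.3756 × (-7.5%) = -40.3%.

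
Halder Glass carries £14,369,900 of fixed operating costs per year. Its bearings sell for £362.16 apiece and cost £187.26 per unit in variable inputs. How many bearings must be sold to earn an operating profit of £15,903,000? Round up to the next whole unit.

173,087 bearings

Contribution margin per unit = £362.16 − £187.26 = £174.90.
Required volume = (fixed costs + target profit) ÷ CM = (£14,369,900 + £15,903,000) ÷ £174.90 = 173,086.91, so 173,087 bearings.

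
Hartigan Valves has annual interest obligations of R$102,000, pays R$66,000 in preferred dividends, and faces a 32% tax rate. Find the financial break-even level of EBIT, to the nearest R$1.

Preferred dividends are paid after tax, so their pre-tax equivalent is R$66,000 ÷ (1 − 0.32) = R$97,058.82.
Financial break-even EBIT = interest + D_p ÷ (1 − t) = R$102,000 + R$97,058.82 = R$199,058.82.

R$199,059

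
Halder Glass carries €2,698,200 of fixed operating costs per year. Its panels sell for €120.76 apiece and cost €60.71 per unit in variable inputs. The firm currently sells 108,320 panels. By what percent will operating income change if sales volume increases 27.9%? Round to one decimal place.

At 108,320 units, contribution = 108,320 × €60.05 = €6,504,616.00.
Operating income = contribution − fixed costs = €6,504,616.00 − €2,698,200 = €3,806,416.00.
DOL = contribution ÷ EBIT = €6,504,616.00 ÷ €3,806,416.00 = 1.7089.
So EBIT moves 1.7089 × (+27.9%) = +47.7%.

+47.7%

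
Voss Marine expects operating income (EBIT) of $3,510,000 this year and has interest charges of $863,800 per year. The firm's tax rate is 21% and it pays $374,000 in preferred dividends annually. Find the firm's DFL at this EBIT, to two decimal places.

1.62

Interest = $863,800.00.
Preferred dividends grossed up pre-tax: $374,000 / (1 − 0.21) = $473,417.72.
DFL = EBIT ÷ [EBIT − I − D_p/(1−t)] = $3,510,000 ÷ [$3,510,000 − $863,800.00 − $473,417.72] = $3,510,000 ÷ $2,172,782.28 = 1.6154.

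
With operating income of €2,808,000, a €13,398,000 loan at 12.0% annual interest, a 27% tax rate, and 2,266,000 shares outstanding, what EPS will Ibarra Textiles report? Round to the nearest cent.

€0.39

Pre-tax income = €2,808,000 − €1,607,760.00 = €1,200,240.00.
After tax at 27%: net income = €1,200,240.00 × 0.73 = €876,175.20.
Per share: €876,175.20 / 2,266,000 shares = €0.39.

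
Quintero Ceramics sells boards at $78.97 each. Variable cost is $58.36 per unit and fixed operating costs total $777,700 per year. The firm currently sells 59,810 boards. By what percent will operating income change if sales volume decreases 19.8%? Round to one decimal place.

-53.6%

At 59,810 units, contribution = 59,810 × $20.61 = $1,232,684.10.
Operating income = contribution − fixed costs = $1,232,684.10 − $777,700 = $454,984.10.
Degree of operating leverage = $1,232,684.10 / $454,984.10 = 2.7093.
%ΔEBIT = DOL × %ΔSales = 2.7093 × -19.8% = -53.6%.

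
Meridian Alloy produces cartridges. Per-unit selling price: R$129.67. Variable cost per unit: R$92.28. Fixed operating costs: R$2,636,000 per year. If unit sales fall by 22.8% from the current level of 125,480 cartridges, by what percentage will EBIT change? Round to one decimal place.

At 125,480 units, contribution = 125,480 × R$37.39 = R$4,691,697.20.
Operating income = contribution − fixed costs = R$4,691,697.20 − R$2,636,000 = R$2,055,697.20.
DOL = contribution ÷ EBIT = R$4,691,697.20 ÷ R$2,055,697.20 = 2.2823.
Operating income changes by 2.2823 × -22.8% = -52.0%.

-52.0%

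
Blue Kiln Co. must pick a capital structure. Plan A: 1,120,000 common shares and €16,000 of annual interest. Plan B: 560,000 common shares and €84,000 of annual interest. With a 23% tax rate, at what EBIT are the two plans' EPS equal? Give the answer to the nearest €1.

€152,000

Set EPS_A = EPS_B: (EBIT − €16,000)(1 − 0.23) ÷ 1,120,000 = (EBIT − €84,000)(1 − 0.23) ÷ 560,000.
The (1 − t) factor cancels: (EBIT − 16,000) × 560,000 = (EBIT − 84,000) × 1,120,000.
EBIT × (1,120,000 − 560,000) = 84,000 × 1,120,000 − 16,000 × 560,000 = 85,120,000,000, so EBIT = 85,120,000,000 ÷ 560,000 = 152,000.00.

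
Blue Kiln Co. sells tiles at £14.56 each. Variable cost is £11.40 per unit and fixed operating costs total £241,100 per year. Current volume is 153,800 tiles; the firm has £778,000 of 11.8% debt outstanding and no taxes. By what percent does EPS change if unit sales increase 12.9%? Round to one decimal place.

+40.9%

Contribution at this volume is 153,800 × £3.16 = £486,008.00.
Subtracting fixed costs: EBIT = £486,008.00 − £241,100 = £244,908.00.
After interest of £91,804.00, pre-tax earnings = £153,104.00.
Degree of combined leverage = contribution ÷ (EBIT − I) = £486,008.00 ÷ £153,104.00 = 3.1744.
EPS therefore changes by 3.1744 × (+12.9%) = +40.9%.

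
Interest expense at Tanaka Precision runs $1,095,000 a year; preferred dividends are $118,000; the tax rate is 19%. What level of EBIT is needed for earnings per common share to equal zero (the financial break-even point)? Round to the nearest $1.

Grossing the preferred dividend up to pre-tax terms: $118,000 / (1 − 0.19) = $145,679.01.
Financial break-even EBIT = interest + D_p ÷ (1 − t) = $1,095,000 + $145,679.01 = $1,240,679.01.

$1,240,679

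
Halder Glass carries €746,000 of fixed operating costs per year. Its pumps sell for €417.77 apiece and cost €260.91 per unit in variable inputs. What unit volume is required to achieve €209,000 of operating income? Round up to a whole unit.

6,089 pumps

Contribution margin per unit = €417.77 − €260.91 = €156.86.
Need Q such that Q × €156.86 − €746,000 = €209,000, i.e. Q = €955,000 / €156.86 = 6,088.23 → 6,089.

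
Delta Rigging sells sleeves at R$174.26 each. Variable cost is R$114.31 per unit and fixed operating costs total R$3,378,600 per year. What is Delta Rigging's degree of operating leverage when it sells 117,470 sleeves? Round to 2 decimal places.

Contribution at this volume is 117,470 × R$59.95 = R$7,042,326.50.
Operating income = contribution − fixed costs = R$7,042,326.50 − R$3,378,600 = R$3,663,726.50.
DOL = contribution ÷ EBIT = R$7,042,326.50 ÷ R$3,663,726.50 = 1.9222.

1.92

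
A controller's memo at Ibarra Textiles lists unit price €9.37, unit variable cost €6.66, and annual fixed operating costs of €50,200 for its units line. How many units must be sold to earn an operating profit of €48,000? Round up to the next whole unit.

36,237 units

Each unit contributes €9.37 − €6.66 = €2.71.
Need Q such that Q × €2.71 − €50,200 = €48,000, i.e. Q = €98,200 / €2.71 = 36,236.16 → 36,237.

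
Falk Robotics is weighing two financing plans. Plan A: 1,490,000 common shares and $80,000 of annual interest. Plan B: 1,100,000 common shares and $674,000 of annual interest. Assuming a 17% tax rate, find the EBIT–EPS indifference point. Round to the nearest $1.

Set EPS_A = EPS_B: (EBIT − $80,000)(1 − 0.17) ÷ 1,490,000 = (EBIT − $674,000)(1 − 0.17) ÷ 1,100,000.
Cancelling (1 − t) and cross-multiplying: 1,100,000·(EBIT − 80,000) = 1,490,000·(EBIT − 674,000).
Solving, EBIT = (674,000·1,490,000 − 80,000·1,100,000) / (1,490,000 − 1,100,000) = 916,260,000,000 / 390,000 = 2,349,384.62.

$2,349,385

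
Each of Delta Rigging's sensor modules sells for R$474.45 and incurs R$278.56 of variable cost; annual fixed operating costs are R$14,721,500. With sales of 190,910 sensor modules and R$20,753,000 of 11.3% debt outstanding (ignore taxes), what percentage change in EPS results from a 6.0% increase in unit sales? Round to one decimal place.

Contribution at this volume is 190,910 × R$195.89 = R$37,397,359.90.
Operating income = contribution − fixed costs = R$37,397,359.90 − R$14,721,500 = R$22,675,859.90.
After interest of R$2,345,089.00, pre-tax earnings = R$20,330,770.90.
DCL = total CM / (EBIT − I) = R$37,397,359.90 / R$20,330,770.90 = 1.8394.
EPS therefore changes by 1.8394 × (+6.0%) = +11.0%.

+11.0%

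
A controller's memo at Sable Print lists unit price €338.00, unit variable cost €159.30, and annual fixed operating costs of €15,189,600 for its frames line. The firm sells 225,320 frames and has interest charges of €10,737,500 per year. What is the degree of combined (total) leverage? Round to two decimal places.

2.81

Contribution at this volume is 225,320 × €178.70 = €40,264,684.00.
EBIT = €40,264,684.00 − €15,189,600 = €25,075,084.00. Interest = €10,737,500.00, so EBIT − I = €14,337,584.00.
Degree of total leverage = total CM / (EBIT − interest) = €40,264,684.00 / €14,337,584.00 = 2.8083.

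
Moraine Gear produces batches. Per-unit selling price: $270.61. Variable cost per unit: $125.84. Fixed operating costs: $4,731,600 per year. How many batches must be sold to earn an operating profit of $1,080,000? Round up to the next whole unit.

Unit CM = price − variable cost = $270.61 − $125.84 = $144.77.
Units = (FC + target) / CM = ($4,731,600 + $1,080,000) / $144.77 = 40,143.68, so 40,144 batches.

40,144 batches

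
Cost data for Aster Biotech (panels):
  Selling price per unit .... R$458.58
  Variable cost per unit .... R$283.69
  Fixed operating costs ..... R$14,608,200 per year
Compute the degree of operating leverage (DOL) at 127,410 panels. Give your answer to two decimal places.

2.90

Total contribution margin = 127,410 × R$174.89 = R$22,282,734.90.
Subtracting fixed costs: EBIT = R$22,282,734.90 − R$14,608,200 = R$7,674,534.90.
So DOL = total CM / EBIT = R$22,282,734.90 / R$7,674,534.90 = 2.9035.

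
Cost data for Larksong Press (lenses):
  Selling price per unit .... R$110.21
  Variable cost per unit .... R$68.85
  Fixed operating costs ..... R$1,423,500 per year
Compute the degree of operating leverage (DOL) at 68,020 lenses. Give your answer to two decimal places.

At 68,020 units, contribution = 68,020 × R$41.36 = R$2,813,307.20.
EBIT = R$2,813,307.20 − R$1,423,500 = R$1,389,807.20.
So DOL = total CM / EBIT = R$2,813,307.20 / R$1,389,807.20 = 2.0242.

2.02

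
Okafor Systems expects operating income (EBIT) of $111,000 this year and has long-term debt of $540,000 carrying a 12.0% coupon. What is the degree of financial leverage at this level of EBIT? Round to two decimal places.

2.40

Annual interest charges come to $64,800.00.
Degree of financial leverage = EBIT / (EBIT − interest) = $111,000 / $46,200.00 = 2.4026.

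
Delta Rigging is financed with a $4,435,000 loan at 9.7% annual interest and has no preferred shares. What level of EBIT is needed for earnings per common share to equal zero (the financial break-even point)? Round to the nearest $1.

$430,195

Annual interest = 9.7% × $4,435,000 = $430,195.00.
Without preferred stock the financial break-even is simply EBIT = interest = $430,195.00.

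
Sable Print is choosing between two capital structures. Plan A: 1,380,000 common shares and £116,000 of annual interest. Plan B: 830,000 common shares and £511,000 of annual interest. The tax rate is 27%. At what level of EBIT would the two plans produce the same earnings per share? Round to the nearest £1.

£1,107,091

At indifference, (EBIT − 116,000)(1 − t)/1,380,000 = (EBIT − 511,000)(1 − t)/830,000.
The (1 − t) factor cancels: (EBIT − 116,000) × 830,000 = (EBIT − 511,000) × 1,380,000.
EBIT × (1,380,000 − 830,000) = 511,000 × 1,380,000 − 116,000 × 830,000 = 608,900,000,000, so EBIT = 608,900,000,000 ÷ 550,000 = 1,107,090.91.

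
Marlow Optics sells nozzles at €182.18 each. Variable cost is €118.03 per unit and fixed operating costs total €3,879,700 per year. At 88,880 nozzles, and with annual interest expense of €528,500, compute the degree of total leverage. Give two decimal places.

At 88,880 units, contribution = 88,880 × €64.15 = €5,701,652.00.
Subtracting fixed costs: EBIT = €5,701,652.00 − €3,879,700 = €1,821,952.00. Interest = €528,500.00, so EBIT − I = €1,293,452.00.
Degree of total leverage = total CM / (EBIT − interest) = €5,701,652.00 / €1,293,452.00 = 4.4081.

4.41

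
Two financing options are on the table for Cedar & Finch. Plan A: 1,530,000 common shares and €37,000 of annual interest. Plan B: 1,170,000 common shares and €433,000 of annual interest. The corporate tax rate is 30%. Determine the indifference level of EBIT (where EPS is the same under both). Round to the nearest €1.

€1,720,000

Set EPS_A = EPS_B: (EBIT − €37,000)(1 − 0.30) ÷ 1,530,000 = (EBIT − €433,000)(1 − 0.30) ÷ 1,170,000.
The (1 − t) factor cancels: (EBIT − 37,000) × 1,170,000 = (EBIT − 433,000) × 1,530,000.
Solving, EBIT = (433,000·1,530,000 − 37,000·1,170,000) / (1,530,000 − 1,170,000) = 619,200,000,000 / 360,000 = 1,720,000.00.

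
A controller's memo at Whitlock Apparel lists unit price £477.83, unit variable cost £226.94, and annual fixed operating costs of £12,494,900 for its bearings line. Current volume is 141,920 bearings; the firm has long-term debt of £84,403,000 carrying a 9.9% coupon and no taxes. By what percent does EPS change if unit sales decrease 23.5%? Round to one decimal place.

-56.7%

Total contribution margin = 141,920 × £250.89 = £35,606,308.80.
Operating income = contribution − fixed costs = £35,606,308.80 − £12,494,900 = £23,111,408.80.
After interest of £8,355,897.00, pre-tax earnings = £14,755,511.80.
Degree of combined leverage = contribution ÷ (EBIT − I) = £35,606,308.80 ÷ £14,755,511.80 = 2.4131.
EPS therefore changes by 2.4131 × (-23.5%) = -56.7%.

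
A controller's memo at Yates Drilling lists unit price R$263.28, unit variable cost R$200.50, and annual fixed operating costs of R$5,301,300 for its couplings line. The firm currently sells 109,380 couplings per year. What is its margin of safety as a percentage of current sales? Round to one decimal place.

Contribution margin per unit = R$263.28 − R$200.50 = R$62.78. Break-even units = R$5,301,300 ÷ R$62.78 = 84,442.50; break-even revenue = 84,442.50 × R$263.28 = R$22,232,020.77.
Actual sales revenue = 109,380 × R$263.28 = R$28,797,566.40.
Margin of safety = (R$28,797,566.40 − R$22,232,020.77) ÷ R$28,797,566.40 = 22.8%.

22.8%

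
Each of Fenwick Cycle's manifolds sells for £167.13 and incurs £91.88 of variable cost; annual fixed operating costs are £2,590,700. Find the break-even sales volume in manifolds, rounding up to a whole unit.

Unit CM = price − variable cost = £167.13 − £91.88 = £75.25.
Break-even volume = fixed costs ÷ CM per unit = £2,590,700 ÷ £75.25 = 34,427.91, so 34,428 manifolds.

34,428 manifolds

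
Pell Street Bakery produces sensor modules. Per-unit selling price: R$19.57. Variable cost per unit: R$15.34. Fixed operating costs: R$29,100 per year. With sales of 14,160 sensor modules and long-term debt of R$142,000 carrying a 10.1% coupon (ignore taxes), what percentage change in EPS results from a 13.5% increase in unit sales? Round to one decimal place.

At 14,160 units, contribution = 14,160 × R$4.23 = R$59,896.80.
Subtracting fixed costs: EBIT = R$59,896.80 − R$29,100 = R$30,796.80.
After interest of R$14,342.00, pre-tax earnings = R$16,454.80.
Degree of combined leverage = contribution ÷ (EBIT − I) = R$59,896.80 ÷ R$16,454.80 = 3.6401.
EPS therefore changes by 3.6401 × (+13.5%) = +49.1%.

+49.1%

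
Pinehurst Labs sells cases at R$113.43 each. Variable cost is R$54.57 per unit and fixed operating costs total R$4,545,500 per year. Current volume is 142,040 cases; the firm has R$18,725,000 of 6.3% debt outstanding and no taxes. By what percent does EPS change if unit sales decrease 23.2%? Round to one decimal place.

-73.6%

Total contribution margin = 142,040 × R$58.86 = R$8,360,474.40.
EBIT = R$8,360,474.40 − R$4,545,500 = R$3,814,974.40.
Interest = R$1,179,675.00, so EBIT − I = R$2,635,299.40.
Degree of combined leverage = contribution ÷ (EBIT − I) = R$8,360,474.40 ÷ R$2,635,299.40 = 3.1725.
EPS therefore changes by 3.1725 × (-23.2%) = -73.6%.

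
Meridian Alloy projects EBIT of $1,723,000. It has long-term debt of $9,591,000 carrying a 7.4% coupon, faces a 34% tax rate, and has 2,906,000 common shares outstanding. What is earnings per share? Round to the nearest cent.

$0.23

Interest = $709,734.00, so EBT = $1,723,000 − $709,734.00 = $1,013,266.00.
After tax at 34%: net income = $1,013,266.00 × 0.66 = $668,755.56.
EPS = $668,755.56 ÷ 2,906,000 = $0.23.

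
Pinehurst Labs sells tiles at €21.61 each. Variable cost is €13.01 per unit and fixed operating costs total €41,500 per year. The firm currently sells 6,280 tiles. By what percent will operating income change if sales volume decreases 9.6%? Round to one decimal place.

-41.5%

At 6,280 units, contribution = 6,280 × €8.60 = €54,008.00.
EBIT = €54,008.00 − €41,500 = €12,508.00.
So DOL = total CM / EBIT = €54,008.00 / €12,508.00 = 4.3179.
Operating income changes by 4.3179 × -9.6% = -41.5%.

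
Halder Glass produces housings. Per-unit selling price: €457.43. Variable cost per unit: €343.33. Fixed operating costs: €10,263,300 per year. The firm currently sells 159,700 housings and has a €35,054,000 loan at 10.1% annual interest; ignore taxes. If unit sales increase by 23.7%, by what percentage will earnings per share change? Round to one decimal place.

Total contribution margin = 159,700 × €114.10 = €18,221,770.00.
Operating income = contribution − fixed costs = €18,221,770.00 − €10,263,300 = €7,958,470.00.
Interest = €3,540,454.00, so EBIT − I = €4,418,016.00.
Degree of combined leverage = contribution ÷ (EBIT − I) = €18,221,770.00 ÷ €4,418,016.00 = 4.1244.
%ΔEPS = DCL × %ΔSales = 4.1244 × +23.7% = +97.7%.

+97.7%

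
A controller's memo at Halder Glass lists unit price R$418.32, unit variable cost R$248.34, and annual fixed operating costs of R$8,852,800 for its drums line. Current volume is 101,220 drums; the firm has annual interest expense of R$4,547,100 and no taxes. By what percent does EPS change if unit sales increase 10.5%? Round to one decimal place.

At 101,220 units, contribution = 101,220 × R$169.98 = R$17,205,375.60.
Operating income = contribution − fixed costs = R$17,205,375.60 − R$8,852,800 = R$8,352,575.60.
Interest = R$4,547,100.00, so EBIT − I = R$3,805,475.60.
DCL = total CM / (EBIT − I) = R$17,205,375.60 / R$3,805,475.60 = 4.5212.
EPS therefore changes by 4.5212 × (+10.5%) = +47.5%.

+47.5%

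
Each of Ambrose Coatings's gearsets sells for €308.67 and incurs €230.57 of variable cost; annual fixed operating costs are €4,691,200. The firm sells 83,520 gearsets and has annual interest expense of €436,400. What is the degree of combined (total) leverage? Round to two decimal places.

At 83,520 units, contribution = 83,520 × €78.10 = €6,522,912.00.
Subtracting fixed costs: EBIT = €6,522,912.00 − €4,691,200 = €1,831,712.00. Interest = €436,400.00, so EBIT − I = €1,395,312.00.
Degree of total leverage = total CM / (EBIT − interest) = €6,522,912.00 / €1,395,312.00 = 4.6749.

4.67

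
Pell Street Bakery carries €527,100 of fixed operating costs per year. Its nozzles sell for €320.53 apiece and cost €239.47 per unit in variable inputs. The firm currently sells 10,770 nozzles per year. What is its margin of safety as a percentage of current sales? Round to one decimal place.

Contribution margin per unit = €320.53 − €239.47 = €81.06. Break-even units = €527,100 ÷ €81.06 = 6,502.59; break-even revenue = 6,502.59 × €320.53 = €2,084,275.39.
Actual sales revenue = 10,770 × €320.53 = €3,452,108.10.
Margin of safety = (€3,452,108.10 − €2,084,275.39) ÷ €3,452,108.10 = 39.6%.

39.6%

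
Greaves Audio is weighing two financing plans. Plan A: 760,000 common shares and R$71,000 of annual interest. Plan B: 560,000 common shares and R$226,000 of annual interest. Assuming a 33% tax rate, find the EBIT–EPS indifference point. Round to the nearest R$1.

Set EPS_A = EPS_B: (EBIT − R$71,000)(1 − 0.33) ÷ 760,000 = (EBIT − R$226,000)(1 − 0.33) ÷ 560,000.
The (1 − t) factor cancels: (EBIT − 71,000) × 560,000 = (EBIT − 226,000) × 760,000.
Solving, EBIT = (226,000·760,000 − 71,000·560,000) / (760,000 − 560,000) = 132,000,000,000 / 200,000 = 660,000.00.

R$660,000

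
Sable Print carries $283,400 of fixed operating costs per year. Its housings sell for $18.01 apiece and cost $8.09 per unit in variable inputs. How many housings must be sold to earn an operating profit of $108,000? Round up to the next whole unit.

39,456 housings

Unit CM = price − variable cost = $18.01 − $8.09 = $9.92.
Units = (FC + target) / CM = ($283,400 + $108,000) / $9.92 = 39,455.65, so 39,456 housings.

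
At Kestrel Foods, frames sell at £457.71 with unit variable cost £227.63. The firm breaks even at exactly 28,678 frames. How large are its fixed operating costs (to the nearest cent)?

Unit CM = price − variable cost = £457.71 − £227.63 = £230.08.
Since BE = FC / CM, FC = 28,678 × £230.08 = £6,598,234.24.

£6,598,234.24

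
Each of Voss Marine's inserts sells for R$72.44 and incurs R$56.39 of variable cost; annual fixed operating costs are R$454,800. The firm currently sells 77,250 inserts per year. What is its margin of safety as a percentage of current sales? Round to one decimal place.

Contribution margin per unit = R$72.44 − R$56.39 = R$16.05. Break-even units = R$454,800 ÷ R$16.05 = 28,336.45; break-even revenue = 28,336.45 × R$72.44 = R$2,052,692.34.
Current sales = 77,250 × R$72.44 = R$5,595,990.00.
Margin of safety = (R$5,595,990.00 − R$2,052,692.34) ÷ R$5,595,990.00 = 63.3%.

63.3%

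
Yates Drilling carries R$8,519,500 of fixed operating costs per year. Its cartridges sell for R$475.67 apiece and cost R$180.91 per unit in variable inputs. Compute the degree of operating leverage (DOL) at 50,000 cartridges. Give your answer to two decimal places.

2.37

Total contribution margin = 50,000 × R$294.76 = R$14,738,000.00.
Operating income = contribution − fixed costs = R$14,738,000.00 − R$8,519,500 = R$6,218,500.00.
So DOL = total CM / EBIT = R$14,738,000.00 / R$6,218,500.00 = 2.3700.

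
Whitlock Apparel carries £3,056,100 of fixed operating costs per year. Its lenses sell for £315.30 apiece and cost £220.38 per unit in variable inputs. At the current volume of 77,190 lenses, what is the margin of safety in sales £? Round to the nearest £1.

£14,186,423

Contribution margin per unit = £315.30 − £220.38 = £94.92. Break-even units = £3,056,100 ÷ £94.92 = 32,196.59; break-even revenue = 32,196.59 × £315.30 = £10,151,583.75.
Current sales = 77,190 × £315.30 = £24,338,007.00.
Margin of safety = £24,338,007.00 − £10,151,583.75 = £14,186,423.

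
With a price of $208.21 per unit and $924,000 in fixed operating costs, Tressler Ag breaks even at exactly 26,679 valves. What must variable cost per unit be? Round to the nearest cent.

Contribution per unit must be FC / Q = $924,000 / 26,679 = $34.6340.
Hence VC = price − CM = $208.21 − $34.6340 = $173.58.

$173.58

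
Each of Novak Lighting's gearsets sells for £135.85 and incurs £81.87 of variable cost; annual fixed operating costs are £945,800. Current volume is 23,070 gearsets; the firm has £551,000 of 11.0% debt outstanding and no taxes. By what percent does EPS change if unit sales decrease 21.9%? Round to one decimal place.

Contribution at this volume is 23,070 × £53.98 = £1,245,318.60.
Operating income = contribution − fixed costs = £1,245,318.60 − £945,800 = £299,518.60.
After interest of £60,610.00, pre-tax earnings = £238,908.60.
Degree of combined leverage = contribution ÷ (EBIT − I) = £1,245,318.60 ÷ £238,908.60 = 5.2125.
%ΔEPS = DCL × %ΔSales = 5.2125 × -21.9% = -114.2%.

-114.2%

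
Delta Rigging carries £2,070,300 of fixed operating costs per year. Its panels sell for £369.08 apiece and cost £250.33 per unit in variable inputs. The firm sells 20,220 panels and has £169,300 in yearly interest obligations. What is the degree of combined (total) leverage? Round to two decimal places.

14.87

At 20,220 units, contribution = 20,220 × £118.75 = £2,401,125.00.
Operating income = contribution − fixed costs = £2,401,125.00 − £2,070,300 = £330,825.00. Interest = £169,300.00, so EBIT − I = £161,525.00.
Degree of total leverage = total CM / (EBIT − interest) = £2,401,125.00 / £161,525.00 = 14.8653.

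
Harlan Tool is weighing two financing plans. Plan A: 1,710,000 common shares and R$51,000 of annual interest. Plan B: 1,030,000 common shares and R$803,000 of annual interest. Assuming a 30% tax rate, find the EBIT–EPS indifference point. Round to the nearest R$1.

At indifference, (EBIT − 51,000)(1 − t)/1,710,000 = (EBIT − 803,000)(1 − t)/1,030,000.
Cancelling (1 − t) and cross-multiplying: 1,030,000·(EBIT − 51,000) = 1,710,000·(EBIT − 803,000).
EBIT × (1,710,000 − 1,030,000) = 803,000 × 1,710,000 − 51,000 × 1,030,000 = 1,320,600,000,000, so EBIT = 1,320,600,000,000 ÷ 680,000 = 1,942,058.82.

R$1,942,059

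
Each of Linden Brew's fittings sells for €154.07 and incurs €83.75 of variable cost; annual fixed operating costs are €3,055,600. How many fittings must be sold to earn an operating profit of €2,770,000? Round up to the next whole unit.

82,845 fittings

Unit CM = price − variable cost = €154.07 − €83.75 = €70.32.
Need Q such that Q × €70.32 − €3,055,600 = €2,770,000, i.e. Q = €5,825,600 / €70.32 = 82,844.14 → 82,845.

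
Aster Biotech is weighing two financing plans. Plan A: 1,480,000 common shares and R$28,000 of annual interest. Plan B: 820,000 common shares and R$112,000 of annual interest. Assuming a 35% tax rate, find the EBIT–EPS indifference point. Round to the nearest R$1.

At indifference, (EBIT − 28,000)(1 − t)/1,480,000 = (EBIT − 112,000)(1 − t)/820,000.
Cancelling (1 − t) and cross-multiplying: 820,000·(EBIT − 28,000) = 1,480,000·(EBIT − 112,000).
EBIT × (1,480,000 − 820,000) = 112,000 × 1,480,000 − 28,000 × 820,000 = 142,800,000,000, so EBIT = 142,800,000,000 ÷ 660,000 = 216,363.64.

R$216,364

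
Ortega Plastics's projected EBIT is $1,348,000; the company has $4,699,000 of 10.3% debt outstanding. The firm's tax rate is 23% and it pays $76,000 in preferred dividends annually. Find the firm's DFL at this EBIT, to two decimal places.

Annual interest charges come to $483,997.00.
Pre-tax preferred-dividend burden = $76,000 ÷ (1 − 0.23) = $98,701.30.
DFL = EBIT ÷ [EBIT − I − D_p/(1−t)] = $1,348,000 ÷ [$1,348,000 − $483,997.00 − $98,701.30] = $1,348,000 ÷ $765,301.70 = 1.7614.

1.76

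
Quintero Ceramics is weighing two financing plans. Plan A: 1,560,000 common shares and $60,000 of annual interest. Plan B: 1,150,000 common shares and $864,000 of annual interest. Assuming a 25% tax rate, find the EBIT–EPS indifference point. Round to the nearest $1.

Set EPS_A = EPS_B: (EBIT − $60,000)(1 − 0.25) ÷ 1,560,000 = (EBIT − $864,000)(1 − 0.25) ÷ 1,150,000.
The (1 − t) factor cancels: (EBIT − 60,000) × 1,150,000 = (EBIT − 864,000) × 1,560,000.
EBIT × (1,560,000 − 1,150,000) = 864,000 × 1,560,000 − 60,000 × 1,150,000 = 1,278,840,000,000, so EBIT = 1,278,840,000,000 ÷ 410,000 = 3,119,121.95.

$3,119,122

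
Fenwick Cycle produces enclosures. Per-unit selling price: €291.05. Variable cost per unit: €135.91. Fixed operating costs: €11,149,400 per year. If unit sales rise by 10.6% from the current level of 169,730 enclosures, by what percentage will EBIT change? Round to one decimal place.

At 169,730 units, contribution = 169,730 × €155.14 = €26,331,912.20.
EBIT = €26,331,912.20 − €11,149,400 = €15,182,512.20.
So DOL = total CM / EBIT = €26,331,912.20 / €15,182,512.20 = 1.7344.
So EBIT moves 1.7344 × (+10.6%) = +18.4%.

+18.4%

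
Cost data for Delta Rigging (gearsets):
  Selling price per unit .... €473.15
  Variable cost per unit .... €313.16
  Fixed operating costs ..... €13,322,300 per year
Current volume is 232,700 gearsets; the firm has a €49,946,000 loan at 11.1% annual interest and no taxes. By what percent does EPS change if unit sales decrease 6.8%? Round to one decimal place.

At 232,700 units, contribution = 232,700 × €159.99 = €37,229,673.00.
EBIT = €37,229,673.00 − €13,322,300 = €23,907,373.00.
After interest of €5,544,006.00, pre-tax earnings = €18,363,367.00.
DCL = total CM / (EBIT − I) = €37,229,673.00 / €18,363,367.00 = 2.0274.
%ΔEPS = DCL × %ΔSales = 2.0274 × -6.8% = -13.8%.

-13.8%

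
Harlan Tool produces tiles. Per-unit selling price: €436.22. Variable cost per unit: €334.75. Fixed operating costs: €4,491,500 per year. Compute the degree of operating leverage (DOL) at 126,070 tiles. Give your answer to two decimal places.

Total contribution margin = 126,070 × €101.47 = €12,792,322.90.
EBIT = €12,792,322.90 − €4,491,500 = €8,300,822.90.
Degree of operating leverage = €12,792,322.90 / €8,300,822.90 = 1.5411.

1.54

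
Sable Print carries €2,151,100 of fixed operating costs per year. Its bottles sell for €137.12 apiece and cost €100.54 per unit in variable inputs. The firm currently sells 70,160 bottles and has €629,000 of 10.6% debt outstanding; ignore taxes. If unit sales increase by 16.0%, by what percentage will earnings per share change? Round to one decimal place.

Total contribution margin = 70,160 × €36.58 = €2,566,452.80.
EBIT = €2,566,452.80 − €2,151,100 = €415,352.80.
Interest = €66,674.00, so EBIT − I = €348,678.80.
Degree of combined leverage = contribution ÷ (EBIT − I) = €2,566,452.80 ÷ €348,678.80 = 7.3605.
%ΔEPS = DCL × %ΔSales = 7.3605 × +16.0% = +117.8%.

+117.8%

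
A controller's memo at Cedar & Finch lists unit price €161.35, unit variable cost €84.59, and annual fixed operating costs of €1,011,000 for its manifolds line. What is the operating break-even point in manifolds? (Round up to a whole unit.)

13,171 manifolds

Contribution margin per unit = €161.35 − €84.59 = €76.76.
Units to break even: €1,011,000 ÷ €76.76 = 13,170.92, rounded up to 13,171.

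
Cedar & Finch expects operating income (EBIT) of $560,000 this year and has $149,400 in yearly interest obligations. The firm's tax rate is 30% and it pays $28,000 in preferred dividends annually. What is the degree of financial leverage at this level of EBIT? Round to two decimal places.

Annual interest charges come to $149,400.00.
Pre-tax preferred-dividend burden = $28,000 ÷ (1 − 0.30) = $40,000.00.
DFL = EBIT ÷ [EBIT − I − D_p/(1−t)] = $560,000 ÷ [$560,000 − $149,400.00 − $40,000.00] = $560,000 ÷ $370,600.00 = 1.5111.

1.51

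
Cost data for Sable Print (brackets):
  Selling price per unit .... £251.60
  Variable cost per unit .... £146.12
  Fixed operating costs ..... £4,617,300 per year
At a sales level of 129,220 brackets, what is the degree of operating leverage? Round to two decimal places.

Contribution at this volume is 129,220 × £105.48 = £13,630,125.60.
Operating income = contribution − fixed costs = £13,630,125.60 − £4,617,300 = £9,012,825.60.
Degree of operating leverage = £13,630,125.60 / £9,012,825.60 = 1.5123.

1.51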